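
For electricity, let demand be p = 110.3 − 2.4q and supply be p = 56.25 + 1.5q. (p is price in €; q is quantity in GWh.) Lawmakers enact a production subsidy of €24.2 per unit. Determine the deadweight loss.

€75.08

Competitive equilibrium: 110.3 − 2.4q = 56.25 + 1.5q → q* = 13.859, p* = 77.0385.
The subsidy lowers effective supply by 24.2: p = 32.05 + 1.5q.
New quantity: 110.3 − 2.4q = 32.05 + 1.5q → q' = 20.0641.
Overproduction Δq = 20.0641 − 13.859 = 6.2051; wedge = subsidy = 24.2.
Welfare loss = ½ × 6.2051 × 24.2 = €75.08.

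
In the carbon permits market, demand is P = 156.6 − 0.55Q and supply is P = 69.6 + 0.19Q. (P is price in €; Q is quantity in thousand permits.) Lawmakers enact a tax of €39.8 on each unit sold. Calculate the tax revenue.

Competitive equilibrium: 156.6 − 0.55Q = 69.6 + 0.19Q → Q* = 117.56757, P* = 91.93784.
With the tax, the buyer price exceeds the seller price by 39.8: (156.6 − 0.55Q) − (69.6 + 0.19Q) = 39.8 → Q' = 63.78378.
Tax revenue = 39.8 × 63.78378 = €2538.59 thousand.

€2538.59 thousand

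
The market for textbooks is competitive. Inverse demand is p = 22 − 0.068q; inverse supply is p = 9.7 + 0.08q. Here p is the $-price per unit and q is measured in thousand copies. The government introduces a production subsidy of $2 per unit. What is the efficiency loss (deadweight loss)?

$13.51 thousand

Competitive equilibrium: 22 − 0.068q = 9.7 + 0.08q → q* = 83.1081, p* = 16.3486.
The subsidy lowers effective supply by 2: p = 7.7 + 0.08q.
New quantity: 22 − 0.068q = 7.7 + 0.08q → q' = 96.6216.
Overproduction Δq = 96.6216 − 83.1081 = 13.5135; wedge = subsidy = 2.
DWL = ½ × 13.5135 × 2 = $13.51 thousand.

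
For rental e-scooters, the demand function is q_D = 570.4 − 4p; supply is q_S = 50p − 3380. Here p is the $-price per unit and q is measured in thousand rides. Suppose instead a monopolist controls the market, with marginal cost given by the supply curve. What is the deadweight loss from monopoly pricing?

$2407.70 thousand

In inverse form: demand p = 142.6 − 0.25q, supply p = 67.6 + 0.02q.
Competitive equilibrium: 142.6 − 0.25q = 67.6 + 0.02q → q* = 277.7778, p* = 73.1556.
Marginal revenue: MR = 142.6 − 0.5q. Set MR = MC: 142.6 − 0.5q = 67.6 + 0.02q → q_m = 144.2308.
Price p_m = 142.6 − 0.25·144.2308 = 106.5423; MC(q_m) = 67.6 + 0.02·144.2308 = 70.4846.
Competitive q* = 277.7778, so Δq = 133.547; wedge = 106.5423 − 70.4846 = 36.0577.
The triangle = ½ × 133.547 × 36.0577 = $2407.70 thousand.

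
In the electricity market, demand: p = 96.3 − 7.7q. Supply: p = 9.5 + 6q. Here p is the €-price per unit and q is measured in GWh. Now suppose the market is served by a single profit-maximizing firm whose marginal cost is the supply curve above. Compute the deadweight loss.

€35.60

Competitive equilibrium: 96.3 − 7.7q = 9.5 + 6q → q* = 6.3358, p* = 47.5146.
Marginal revenue: MR = 96.3 − 15.4q. Set MR = MC: 96.3 − 15.4q = 9.5 + 6q → q_m = 4.0561.
Price p_m = 96.3 − 7.7·4.0561 = 65.068; MC(q_m) = 9.5 + 6·4.0561 = 33.8366.
Competitive q* = 6.3358, so Δq = 2.2797; wedge = 65.068 − 33.8366 = 31.2314.
DWL = ½ × 2.2797 × 31.2314 = €35.60.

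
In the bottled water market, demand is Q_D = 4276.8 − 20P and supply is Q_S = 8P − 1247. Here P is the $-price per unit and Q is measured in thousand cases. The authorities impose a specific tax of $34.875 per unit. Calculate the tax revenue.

In inverse form: demand P = 213.84 − 0.05Q, supply P = 155.875 + 0.125Q.
Competitive equilibrium: 213.84 − 0.05Q = 155.875 + 0.125Q → Q* = 331.2286, P* = 197.2786.
With the tax, the buyer price exceeds the seller price by 34.875: (213.84 − 0.05Q) − (155.875 + 0.125Q) = 34.875 → Q' = 131.9429.
Tax revenue = 34.875 × 131.9429 = $4601.51 thousand.

$4601.51 thousand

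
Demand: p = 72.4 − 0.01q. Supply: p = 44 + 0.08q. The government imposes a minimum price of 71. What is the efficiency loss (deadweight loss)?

Competitive equilibrium: 72.4 − 0.01q = 44 + 0.08q → q* = 315.5556, p* = 69.2444.
At the floor p = 71, quantity demanded = (72.4 − 71)/0.01 = 140.
Sellers' marginal cost at q' = 140: 44 + 0.08·140 = 55.2.
Δq = 315.5556 − 140 = 175.5556; wedge = 71 − 55.2 = 15.8.
Welfare loss = ½ × 175.5556 × 15.8 = 1386.89.

1386.89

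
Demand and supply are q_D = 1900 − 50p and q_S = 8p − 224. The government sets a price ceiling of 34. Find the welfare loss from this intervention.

31.87

In inverse form: demand p = 38 − 0.02q, supply p = 28 + 0.125q.
Competitive equilibrium: 38 − 0.02q = 28 + 0.125q → q* = 68.9655, p* = 36.6207.
At the ceiling p = 34, quantity supplied = (34 − 28)/0.125 = 48.
Willingness to pay at q' = 48: 38 − 0.02·48 = 37.04.
Δq = 68.9655 − 48 = 20.9655; wedge = 37.04 − 34 = 3.04.
Welfare loss = ½ × 20.9655 × 3.04 = 31.87.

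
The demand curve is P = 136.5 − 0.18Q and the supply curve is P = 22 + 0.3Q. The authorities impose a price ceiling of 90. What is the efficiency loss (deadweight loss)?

Competitive equilibrium: 136.5 − 0.18Q = 22 + 0.3Q → Q* = 238.5417, P* = 93.5625.
At the ceiling P = 90, quantity supplied = (90 − 22)/0.3 = 226.6667.
Willingness to pay at Q' = 226.6667: 136.5 − 0.18·226.6667 = 95.7.
ΔQ = 238.5417 − 226.6667 = 11.875; wedge = 95.7 − 90 = 5.7.
DWL = ½ × 11.875 × 5.7 = 33.84.

33.84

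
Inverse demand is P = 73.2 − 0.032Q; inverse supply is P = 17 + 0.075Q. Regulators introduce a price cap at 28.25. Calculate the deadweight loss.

Competitive equilibrium: 73.2 − 0.032Q = 17 + 0.075Q → Q* = 525.23364, P* = 56.39252.
At the ceiling P = 28.25, quantity supplied = (28.25 − 17)/0.075 = 150.
Willingness to pay at Q' = 150: 73.2 − 0.032·150 = 68.4.
ΔQ = 525.23364 − 150 = 375.23364; wedge = 68.4 − 28.25 = 40.15.
DWL = ½ × 375.23364 × 40.15 = 7532.82.

7532.82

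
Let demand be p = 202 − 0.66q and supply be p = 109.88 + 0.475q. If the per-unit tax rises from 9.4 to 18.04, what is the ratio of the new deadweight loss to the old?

Competitive equilibrium: 202 − 0.66q = 109.88 + 0.475q → q* = 81.163, p* = 148.4324.
For a per-unit tax t: Δq = t/1.135, so DWL = ½·t·(t/1.135) = t²/2.27.
At t = 9.4: DWL = 38.925. At t = 18.04: DWL = 143.366.
Ratio = (18.04/9.4)² = 3.683.

3.683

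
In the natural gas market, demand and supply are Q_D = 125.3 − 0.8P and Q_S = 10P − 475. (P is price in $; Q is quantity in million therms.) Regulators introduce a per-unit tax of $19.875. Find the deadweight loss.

In inverse form: demand P = 156.625 − 1.25Q, supply P = 47.5 + 0.1Q.
Competitive equilibrium: 156.625 − 1.25Q = 47.5 + 0.1Q → Q* = 80.8333, P* = 55.5833.
With the tax, the buyer price exceeds the seller price by 19.875: (156.625 − 1.25Q) − (47.5 + 0.1Q) = 19.875 → Q' = 66.1111.
ΔQ = 80.8333 − 66.1111 = 14.7222; the wedge equals the tax, 19.875.
DWL = ½ × 14.7222 × 19.875 = $146.30 million.

$146.30 million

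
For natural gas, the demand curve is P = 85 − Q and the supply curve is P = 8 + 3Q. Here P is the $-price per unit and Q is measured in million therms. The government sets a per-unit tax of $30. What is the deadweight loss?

$112.50 million

Competitive equilibrium: 85 − Q = 8 + 3Q → Q* = 19.25, P* = 65.75.
With the tax, the buyer price exceeds the seller price by 30: (85 − Q) − (8 + 3Q) = 30 → Q' = 11.75.
ΔQ = 19.25 − 11.75 = 7.5; the wedge equals the tax, 30.
DWL = ½ × 7.5 × 30 = $112.50 million.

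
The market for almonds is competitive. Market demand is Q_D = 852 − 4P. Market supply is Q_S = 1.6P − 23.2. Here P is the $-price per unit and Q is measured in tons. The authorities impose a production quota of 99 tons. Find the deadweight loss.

$7152.01

In inverse form: demand P = 213 − 0.25Q, supply P = 14.5 + 0.625Q.
Competitive equilibrium: 213 − 0.25Q = 14.5 + 0.625Q → Q* = 226.8571, P* = 156.2857.
At Q = 99: demand price = 213 − 0.25·99 = 188.25; supply price = 14.5 + 0.625·99 = 76.375.
ΔQ = 226.8571 − 99 = 127.8571; wedge = 188.25 − 76.375 = 111.875.
DWL = ½ × 127.8571 × 111.875 = $7152.01.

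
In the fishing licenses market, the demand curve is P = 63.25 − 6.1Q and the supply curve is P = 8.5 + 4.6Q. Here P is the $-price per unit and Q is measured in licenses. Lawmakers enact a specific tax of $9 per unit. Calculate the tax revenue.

$38.48

Competitive equilibrium: 63.25 − 6.1Q = 8.5 + 4.6Q → Q* = 5.1168, P* = 32.0374.
With the tax, the buyer price exceeds the seller price by 9: (63.25 − 6.1Q) − (8.5 + 4.6Q) = 9 → Q' = 4.2757.
Tax revenue = 9 × 4.2757 = $38.48.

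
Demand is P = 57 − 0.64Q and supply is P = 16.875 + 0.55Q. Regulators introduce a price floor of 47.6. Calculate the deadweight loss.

Competitive equilibrium: 57 − 0.64Q = 16.875 + 0.55Q → Q* = 33.7185, P* = 35.4202.
At the floor P = 47.6, quantity demanded = (57 − 47.6)/0.64 = 14.6875.
Sellers' marginal cost at Q' = 14.6875: 16.875 + 0.55·14.6875 = 24.9531.
ΔQ = 33.7185 − 14.6875 = 19.031; wedge = 47.6 − 24.9531 = 22.6469.
Deadweight loss = ½ × 19.031 × 22.6469 = 215.50.

215.50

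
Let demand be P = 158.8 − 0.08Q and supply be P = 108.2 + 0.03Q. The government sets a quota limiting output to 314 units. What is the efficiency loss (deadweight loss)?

Competitive equilibrium: 158.8 − 0.08Q = 108.2 + 0.03Q → Q* = 460, P* = 122.
At Q = 314: demand price = 158.8 − 0.08·314 = 133.68; supply price = 108.2 + 0.03·314 = 117.62.
ΔQ = 460 − 314 = 146; wedge = 133.68 − 117.62 = 16.06.
The triangle = ½ × 146 × 16.06 = 1172.38.

1172.38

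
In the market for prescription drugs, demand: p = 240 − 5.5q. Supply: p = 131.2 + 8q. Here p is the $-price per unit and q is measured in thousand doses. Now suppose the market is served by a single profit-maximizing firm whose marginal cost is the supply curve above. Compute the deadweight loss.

Competitive equilibrium: 240 − 5.5q = 131.2 + 8q → q* = 8.0593, p* = 195.6741.
Marginal revenue: MR = 240 − 11q. Set MR = MC: 240 − 11q = 131.2 + 8q → q_m = 5.7263.
Price p_m = 240 − 5.5·5.7263 = 208.5054; MC(q_m) = 131.2 + 8·5.7263 = 177.0104.
Competitive q* = 8.0593, so Δq = 2.333; wedge = 208.5054 − 177.0104 = 31.495.
The triangle = ½ × 2.333 × 31.495 = $36.74 thousand.

$36.74 thousand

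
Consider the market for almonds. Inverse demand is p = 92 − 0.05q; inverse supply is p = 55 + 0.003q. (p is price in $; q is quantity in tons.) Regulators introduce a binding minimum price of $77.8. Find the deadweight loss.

Competitive equilibrium: 92 − 0.05q = 55 + 0.003q → q* = 698.1132, p* = 57.0943.
At the floor p = 77.8, quantity demanded = (92 − 77.8)/0.05 = 284.
Sellers' marginal cost at q' = 284: 55 + 0.003·284 = 55.852.
Δq = 698.1132 − 284 = 414.1132; wedge = 77.8 − 55.852 = 21.948.
Deadweight loss = ½ × 414.1132 × 21.948 = $4544.48.

$4544.48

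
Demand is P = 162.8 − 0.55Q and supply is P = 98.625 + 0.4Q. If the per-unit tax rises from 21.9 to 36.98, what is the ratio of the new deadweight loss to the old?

2.851

Competitive equilibrium: 162.8 − 0.55Q = 98.625 + 0.4Q → Q* = 67.5526, P* = 125.6461.
For a per-unit tax t: ΔQ = t/0.95, so DWL = ½·t·(t/0.95) = t²/1.9.
At t = 21.9: DWL = 252.426. At t = 36.98: DWL = 719.748.
Ratio = (36.98/21.9)² = 2.851.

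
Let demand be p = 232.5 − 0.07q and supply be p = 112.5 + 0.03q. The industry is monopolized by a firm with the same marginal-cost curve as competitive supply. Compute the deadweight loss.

Competitive equilibrium: 232.5 − 0.07q = 112.5 + 0.03q → q* = 1200, p* = 148.5.
Marginal revenue: MR = 232.5 − 0.14q. Set MR = MC: 232.5 − 0.14q = 112.5 + 0.03q → q_m = 705.88235.
Price p_m = 232.5 − 0.07·705.88235 = 183.08824; MC(q_m) = 112.5 + 0.03·705.88235 = 133.67647.
Competitive q* = 1200, so Δq = 494.11765; wedge = 183.08824 − 133.67647 = 49.41177.
DWL = ½ × 494.11765 × 49.41177 = 12207.61.

12207.61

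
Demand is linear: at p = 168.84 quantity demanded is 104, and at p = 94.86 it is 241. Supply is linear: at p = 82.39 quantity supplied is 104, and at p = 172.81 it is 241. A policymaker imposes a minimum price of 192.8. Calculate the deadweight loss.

8131.06

Demand slope = (94.86 − 168.84)/(241 − 104) = −0.54, so p = 225 − 0.54q.
Supply slope = (172.81 − 82.39)/(241 − 104) = 0.66, so p = 13.75 + 0.66q.
Competitive equilibrium: 225 − 0.54q = 13.75 + 0.66q → q* = 176.04167, p* = 129.9375.
At the floor p = 192.8, quantity demanded = (225 − 192.8)/0.54 = 59.62963.
Sellers' marginal cost at q' = 59.62963: 13.75 + 0.66·59.62963 = 53.10556.
Δq = 176.04167 − 59.62963 = 116.41204; wedge = 192.8 − 53.10556 = 139.69444.
DWL = ½ × 116.41204 × 139.69444 = 8131.06.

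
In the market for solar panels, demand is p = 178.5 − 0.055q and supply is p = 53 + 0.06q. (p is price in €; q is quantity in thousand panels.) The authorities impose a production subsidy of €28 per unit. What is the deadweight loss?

€3408.70 thousand

Competitive equilibrium: 178.5 − 0.055q = 53 + 0.06q → q* = 1091.3043, p* = 118.4783.
The subsidy lowers effective supply by 28: p = 25 + 0.06q.
New quantity: 178.5 − 0.055q = 25 + 0.06q → q' = 1334.7826.
Overproduction Δq = 1334.7826 − 1091.3043 = 243.4783; wedge = subsidy = 28.
Deadweight loss = ½ × 243.4783 × 28 = €3408.70 thousand.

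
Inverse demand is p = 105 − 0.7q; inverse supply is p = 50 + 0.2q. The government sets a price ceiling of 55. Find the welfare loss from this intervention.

Competitive equilibrium: 105 − 0.7q = 50 + 0.2q → q* = 61.1111, p* = 62.2222.
At the ceiling p = 55, quantity supplied = (55 − 50)/0.2 = 25.
Willingness to pay at q' = 25: 105 − 0.7·25 = 87.5.
Δq = 61.1111 − 25 = 36.1111; wedge = 87.5 − 55 = 32.5.
Deadweight loss = ½ × 36.1111 × 32.5 = 586.81.

586.81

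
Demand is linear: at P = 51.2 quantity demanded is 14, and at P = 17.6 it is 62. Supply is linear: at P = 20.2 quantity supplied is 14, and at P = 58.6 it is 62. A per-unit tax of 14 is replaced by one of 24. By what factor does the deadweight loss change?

Demand slope = (17.6 − 51.2)/(62 − 14) = −0.7, so P = 61 − 0.7Q.
Supply slope = (58.6 − 20.2)/(62 − 14) = 0.8, so P = 9 + 0.8Q.
Competitive equilibrium: 61 − 0.7Q = 9 + 0.8Q → Q* = 34.6667, P* = 36.7333.
For a per-unit tax t: ΔQ = t/1.5, so DWL = ½·t·(t/1.5) = t²/3.
At t = 14: DWL = 65.333. At t = 24: DWL = 192.
Ratio = (24/14)² = 2.939.

2.939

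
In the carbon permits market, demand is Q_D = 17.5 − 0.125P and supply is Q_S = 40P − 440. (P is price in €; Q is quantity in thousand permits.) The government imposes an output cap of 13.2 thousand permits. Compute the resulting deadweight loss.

€33.16 thousand

In inverse form: demand P = 140 − 8Q, supply P = 11 + 0.025Q.
Competitive equilibrium: 140 − 8Q = 11 + 0.025Q → Q* = 16.0748, P* = 11.4019.
At Q = 13.2: demand price = 140 − 8·13.2 = 34.4; supply price = 11 + 0.025·13.2 = 11.33.
ΔQ = 16.0748 − 13.2 = 2.8748; wedge = 34.4 − 11.33 = 23.07.
Deadweight loss = ½ × 2.8748 × 23.07 = €33.16 thousand.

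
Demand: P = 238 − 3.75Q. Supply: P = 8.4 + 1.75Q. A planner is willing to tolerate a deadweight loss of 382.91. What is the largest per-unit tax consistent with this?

Competitive equilibrium: 238 − 3.75Q = 8.4 + 1.75Q → Q* = 41.7455, P* = 81.4545.
A tax t gives ΔQ = t/5.5 and wedge t, so DWL = t²/11.
t²/11 = 382.91 → t² = 4212.01 → t = 64.9.

64.9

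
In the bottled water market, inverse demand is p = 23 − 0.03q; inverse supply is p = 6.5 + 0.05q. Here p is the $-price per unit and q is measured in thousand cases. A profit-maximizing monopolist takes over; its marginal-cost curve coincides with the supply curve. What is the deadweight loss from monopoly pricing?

$126.56 thousand

Competitive equilibrium: 23 − 0.03q = 6.5 + 0.05q → q* = 206.25, p* = 16.8125.
Marginal revenue: MR = 23 − 0.06q. Set MR = MC: 23 − 0.06q = 6.5 + 0.05q → q_m = 150.
Price p_m = 23 − 0.03·150 = 18.5; MC(q_m) = 6.5 + 0.05·150 = 14.
Competitive q* = 206.25, so Δq = 56.25; wedge = 18.5 − 14 = 4.5.
DWL = ½ × 56.25 × 4.5 = $126.56 thousand.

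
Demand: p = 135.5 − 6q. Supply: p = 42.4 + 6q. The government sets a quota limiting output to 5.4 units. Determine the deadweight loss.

33.37

Competitive equilibrium: 135.5 − 6q = 42.4 + 6q → q* = 7.7583, p* = 88.95.
At q = 5.4: demand price = 135.5 − 6·5.4 = 103.1; supply price = 42.4 + 6·5.4 = 74.8.
Δq = 7.7583 − 5.4 = 2.3583; wedge = 103.1 − 74.8 = 28.3.
Deadweight loss = ½ × 2.3583 × 28.3 = 33.37.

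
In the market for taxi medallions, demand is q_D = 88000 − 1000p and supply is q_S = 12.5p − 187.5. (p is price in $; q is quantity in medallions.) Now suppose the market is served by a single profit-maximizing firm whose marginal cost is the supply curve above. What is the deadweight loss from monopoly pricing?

In inverse form: demand p = 88 − 0.001q, supply p = 15 + 0.08q.
Competitive equilibrium: 88 − 0.001q = 15 + 0.08q → q* = 901.2346, p* = 87.0988.
Marginal revenue: MR = 88 − 0.002q. Set MR = MC: 88 − 0.002q = 15 + 0.08q → q_m = 890.2439.
Price p_m = 88 − 0.001·890.2439 = 87.1098; MC(q_m) = 15 + 0.08·890.2439 = 86.2195.
Competitive q* = 901.2346, so Δq = 10.9907; wedge = 87.1098 − 86.2195 = 0.8903.
DWL = ½ × 10.9907 × 0.8903 = $4.89.

$4.89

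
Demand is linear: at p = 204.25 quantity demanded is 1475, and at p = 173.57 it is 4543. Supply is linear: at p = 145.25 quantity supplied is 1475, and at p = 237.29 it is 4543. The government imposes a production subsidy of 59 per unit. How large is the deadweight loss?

Demand slope = (173.57 − 204.25)/(4543 − 1475) = −0.01, so p = 219 − 0.01q.
Supply slope = (237.29 − 145.25)/(4543 − 1475) = 0.03, so p = 101 + 0.03q.
Competitive equilibrium: 219 − 0.01q = 101 + 0.03q → q* = 2950, p* = 189.5.
The subsidy lowers effective supply by 59: p = 42 + 0.03q.
New quantity: 219 − 0.01q = 42 + 0.03q → q' = 4425.
Overproduction Δq = 4425 − 2950 = 1475; wedge = subsidy = 59.
Welfare loss = ½ × 1475 × 59 = 43512.50.

43512.50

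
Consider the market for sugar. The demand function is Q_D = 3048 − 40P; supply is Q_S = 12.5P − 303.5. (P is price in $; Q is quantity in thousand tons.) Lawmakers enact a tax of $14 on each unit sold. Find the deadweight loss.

$933.33 thousand

In inverse form: demand P = 76.2 − 0.025Q, supply P = 24.28 + 0.08Q.
Competitive equilibrium: 76.2 − 0.025Q = 24.28 + 0.08Q → Q* = 494.4762, P* = 63.8381.
With the tax, the buyer price exceeds the seller price by 14: (76.2 − 0.025Q) − (24.28 + 0.08Q) = 14 → Q' = 361.1429.
ΔQ = 494.4762 − 361.1429 = 133.3333; the wedge equals the tax, 14.
Deadweight loss = ½ × 133.3333 × 14 = $933.33 thousand.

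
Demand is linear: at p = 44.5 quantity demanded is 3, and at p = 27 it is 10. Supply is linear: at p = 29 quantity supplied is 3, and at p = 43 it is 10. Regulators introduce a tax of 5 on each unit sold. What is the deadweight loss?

Demand slope = (27 − 44.5)/(10 − 3) = −2.5, so p = 52 − 2.5q.
Supply slope = (43 − 29)/(10 − 3) = 2, so p = 23 + 2q.
Competitive equilibrium: 52 − 2.5q = 23 + 2q → q* = 6.4444, p* = 35.8889.
With the tax, the buyer price exceeds the seller price by 5: (52 − 2.5q) − (23 + 2q) = 5 → q' = 5.3333.
Δq = 6.4444 − 5.3333 = 1.1111; the wedge equals the tax, 5.
DWL = ½ × 1.1111 × 5 = 2.78.

2.78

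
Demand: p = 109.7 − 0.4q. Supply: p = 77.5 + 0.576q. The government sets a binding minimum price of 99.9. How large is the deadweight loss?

35.19

Competitive equilibrium: 109.7 − 0.4q = 77.5 + 0.576q → q* = 32.9918, p* = 96.5033.
At the floor p = 99.9, quantity demanded = (109.7 − 99.9)/0.4 = 24.5.
Sellers' marginal cost at q' = 24.5: 77.5 + 0.576·24.5 = 91.612.
Δq = 32.9918 − 24.5 = 8.4918; wedge = 99.9 − 91.612 = 8.288.
DWL = ½ × 8.4918 × 8.288 = 35.19.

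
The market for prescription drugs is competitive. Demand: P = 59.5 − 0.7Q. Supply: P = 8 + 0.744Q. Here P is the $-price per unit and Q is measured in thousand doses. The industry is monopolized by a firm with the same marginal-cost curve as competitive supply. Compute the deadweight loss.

Competitive equilibrium: 59.5 − 0.7Q = 8 + 0.744Q → Q* = 35.6648, P* = 34.5346.
Marginal revenue: MR = 59.5 − 1.4Q. Set MR = MC: 59.5 − 1.4Q = 8 + 0.744Q → Q_m = 24.0205.
Price P_m = 59.5 − 0.7·24.0205 = 42.6857; MC(Q_m) = 8 + 0.744·24.0205 = 25.8713.
Competitive Q* = 35.6648, so ΔQ = 11.6443; wedge = 42.6857 − 25.8713 = 16.8144.
Welfare loss = ½ × 11.6443 × 16.8144 = $97.90 thousand.

$97.90 thousand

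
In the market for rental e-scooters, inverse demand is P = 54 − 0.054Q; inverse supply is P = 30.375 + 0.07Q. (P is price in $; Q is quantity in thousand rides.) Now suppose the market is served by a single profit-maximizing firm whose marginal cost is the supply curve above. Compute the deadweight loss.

$207.13 thousand

Competitive equilibrium: 54 − 0.054Q = 30.375 + 0.07Q → Q* = 190.5242, P* = 43.7117.
Marginal revenue: MR = 54 − 0.108Q. Set MR = MC: 54 − 0.108Q = 30.375 + 0.07Q → Q_m = 132.7247.
Price P_m = 54 − 0.054·132.7247 = 46.8329; MC(Q_m) = 30.375 + 0.07·132.7247 = 39.6657.
Competitive Q* = 190.5242, so ΔQ = 57.7995; wedge = 46.8329 − 39.6657 = 7.1672.
DWL = ½ × 57.7995 × 7.1672 = $207.13 thousand.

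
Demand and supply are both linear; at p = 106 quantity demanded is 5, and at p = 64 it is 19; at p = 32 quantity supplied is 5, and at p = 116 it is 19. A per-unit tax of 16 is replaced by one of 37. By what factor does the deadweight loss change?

Demand slope = (64 − 106)/(19 − 5) = −3, so p = 121 − 3q.
Supply slope = (116 − 32)/(19 − 5) = 6, so p = 2 + 6q.
Competitive equilibrium: 121 − 3q = 2 + 6q → q* = 13.2222, p* = 81.3333.
For a per-unit tax t: Δq = t/9, so DWL = ½·t·(t/9) = t²/18.
At t = 16: DWL = 14.222. At t = 37: DWL = 76.056.
Ratio = (37/16)² = 5.348.

5.348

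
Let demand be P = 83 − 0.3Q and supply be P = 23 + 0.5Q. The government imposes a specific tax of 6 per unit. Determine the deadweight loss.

22.50

Competitive equilibrium: 83 − 0.3Q = 23 + 0.5Q → Q* = 75, P* = 60.5.
With the tax, the buyer price exceeds the seller price by 6: (83 − 0.3Q) − (23 + 0.5Q) = 6 → Q' = 67.5.
ΔQ = 75 − 67.5 = 7.5; the wedge equals the tax, 6.
Deadweight loss = ½ × 7.5 × 6 = 22.50.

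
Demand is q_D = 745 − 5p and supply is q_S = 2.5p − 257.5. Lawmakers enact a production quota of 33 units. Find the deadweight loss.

572.03

In inverse form: demand p = 149 − 0.2q, supply p = 103 + 0.4q.
Competitive equilibrium: 149 − 0.2q = 103 + 0.4q → q* = 76.6667, p* = 133.6667.
At q = 33: demand price = 149 − 0.2·33 = 142.4; supply price = 103 + 0.4·33 = 116.2.
Δq = 76.6667 − 33 = 43.6667; wedge = 142.4 − 116.2 = 26.2.
The triangle = ½ × 43.6667 × 26.2 = 572.03.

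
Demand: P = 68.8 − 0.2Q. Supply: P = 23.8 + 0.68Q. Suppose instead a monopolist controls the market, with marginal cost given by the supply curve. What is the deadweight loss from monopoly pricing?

39.46

Competitive equilibrium: 68.8 − 0.2Q = 23.8 + 0.68Q → Q* = 51.1364, P* = 58.5727.
Marginal revenue: MR = 68.8 − 0.4Q. Set MR = MC: 68.8 − 0.4Q = 23.8 + 0.68Q → Q_m = 41.6667.
Price P_m = 68.8 − 0.2·41.6667 = 60.4667; MC(Q_m) = 23.8 + 0.68·41.6667 = 52.1334.
Competitive Q* = 51.1364, so ΔQ = 9.4697; wedge = 60.4667 − 52.1334 = 8.3333.
The triangle = ½ × 9.4697 × 8.3333 = 39.46.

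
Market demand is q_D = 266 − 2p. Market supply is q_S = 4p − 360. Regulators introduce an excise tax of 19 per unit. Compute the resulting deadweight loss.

240.67

In inverse form: demand p = 133 − 0.5q, supply p = 90 + 0.25q.
Competitive equilibrium: 133 − 0.5q = 90 + 0.25q → q* = 57.3333, p* = 104.3333.
With the tax, the buyer price exceeds the seller price by 19: (133 − 0.5q) − (90 + 0.25q) = 19 → q' = 32.
Δq = 57.3333 − 32 = 25.3333; the wedge equals the tax, 19.
Welfare loss = ½ × 25.3333 × 19 = 240.67.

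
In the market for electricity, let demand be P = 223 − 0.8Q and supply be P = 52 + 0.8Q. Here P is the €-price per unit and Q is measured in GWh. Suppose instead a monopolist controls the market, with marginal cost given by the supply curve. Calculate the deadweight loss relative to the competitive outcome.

Competitive equilibrium: 223 − 0.8Q = 52 + 0.8Q → Q* = 106.875, P* = 137.5.
Marginal revenue: MR = 223 − 1.6Q. Set MR = MC: 223 − 1.6Q = 52 + 0.8Q → Q_m = 71.25.
Price P_m = 223 − 0.8·71.25 = 166; MC(Q_m) = 52 + 0.8·71.25 = 109.
Competitive Q* = 106.875, so ΔQ = 35.625; wedge = 166 − 109 = 57.
DWL = ½ × 35.625 × 57 = €1015.31.

€1015.31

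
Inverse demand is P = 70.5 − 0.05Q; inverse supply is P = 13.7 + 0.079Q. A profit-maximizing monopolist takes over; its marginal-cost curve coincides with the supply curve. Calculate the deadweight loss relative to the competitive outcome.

975.69

Competitive equilibrium: 70.5 − 0.05Q = 13.7 + 0.079Q → Q* = 440.3101, P* = 48.4845.
Marginal revenue: MR = 70.5 − 0.1Q. Set MR = MC: 70.5 − 0.1Q = 13.7 + 0.079Q → Q_m = 317.3184.
Price P_m = 70.5 − 0.05·317.3184 = 54.6341; MC(Q_m) = 13.7 + 0.079·317.3184 = 38.7682.
Competitive Q* = 440.3101, so ΔQ = 122.9917; wedge = 54.6341 − 38.7682 = 15.8659.
Deadweight loss = ½ × 122.9917 × 15.8659 = 975.69.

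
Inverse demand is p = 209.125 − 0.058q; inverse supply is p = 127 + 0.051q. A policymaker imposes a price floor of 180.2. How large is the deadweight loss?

Competitive equilibrium: 209.125 − 0.058q = 127 + 0.051q → q* = 753.44037, p* = 165.42546.
At the floor p = 180.2, quantity demanded = (209.125 − 180.2)/0.058 = 498.7069.
Sellers' marginal cost at q' = 498.7069: 127 + 0.051·498.7069 = 152.43405.
Δq = 753.44037 − 498.7069 = 254.73347; wedge = 180.2 − 152.43405 = 27.76595.
The triangle = ½ × 254.73347 × 27.76595 = 3536.46.

3536.46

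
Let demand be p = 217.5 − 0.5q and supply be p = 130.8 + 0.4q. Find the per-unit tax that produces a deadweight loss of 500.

Competitive equilibrium: 217.5 − 0.5q = 130.8 + 0.4q → q* = 96.3333, p* = 169.3333.
A tax t gives Δq = t/0.9 and wedge t, so DWL = t²/1.8.
t²/1.8 = 500 → t² = 900 → t = 30.

30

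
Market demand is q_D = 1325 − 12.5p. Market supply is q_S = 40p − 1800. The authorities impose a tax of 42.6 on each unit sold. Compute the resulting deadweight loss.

8641.71

In inverse form: demand p = 106 − 0.08q, supply p = 45 + 0.025q.
Competitive equilibrium: 106 − 0.08q = 45 + 0.025q → q* = 580.9524, p* = 59.5238.
With the tax, the buyer price exceeds the seller price by 42.6: (106 − 0.08q) − (45 + 0.025q) = 42.6 → q' = 175.2381.
Δq = 580.9524 − 175.2381 = 405.7143; the wedge equals the tax, 42.6.
Welfare loss = ½ × 405.7143 × 42.6 = 8641.71.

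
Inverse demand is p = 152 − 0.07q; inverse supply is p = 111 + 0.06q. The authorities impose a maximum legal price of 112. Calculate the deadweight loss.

5800.11

Competitive equilibrium: 152 − 0.07q = 111 + 0.06q → q* = 315.38462, p* = 129.92308.
At the ceiling p = 112, quantity supplied = (112 − 111)/0.06 = 16.66667.
Willingness to pay at q' = 16.66667: 152 − 0.07·16.66667 = 150.83333.
Δq = 315.38462 − 16.66667 = 298.71795; wedge = 150.83333 − 112 = 38.83333.
The triangle = ½ × 298.71795 × 38.83333 = 5800.11.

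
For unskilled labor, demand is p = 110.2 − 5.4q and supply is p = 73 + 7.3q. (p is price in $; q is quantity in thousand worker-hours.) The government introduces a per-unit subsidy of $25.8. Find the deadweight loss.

Competitive equilibrium: 110.2 − 5.4q = 73 + 7.3q → q* = 2.9291, p* = 94.3827.
The subsidy lowers effective supply by 25.8: p = 47.2 + 7.3q.
New quantity: 110.2 − 5.4q = 47.2 + 7.3q → q' = 4.9606.
Overproduction Δq = 4.9606 − 2.9291 = 2.0315; wedge = subsidy = 25.8.
Welfare loss = ½ × 2.0315 × 25.8 = $26.21 thousand.

$26.21 thousand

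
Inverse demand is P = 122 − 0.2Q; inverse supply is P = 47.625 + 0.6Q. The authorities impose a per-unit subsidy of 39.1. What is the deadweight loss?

955.51

Competitive equilibrium: 122 − 0.2Q = 47.625 + 0.6Q → Q* = 92.9688, P* = 103.4063.
The subsidy lowers effective supply by 39.1: P = 8.525 + 0.6Q.
New quantity: 122 − 0.2Q = 8.525 + 0.6Q → Q' = 141.8438.
Overproduction ΔQ = 141.8438 − 92.9688 = 48.875; wedge = subsidy = 39.1.
Welfare loss = ½ × 48.875 × 39.1 = 955.51.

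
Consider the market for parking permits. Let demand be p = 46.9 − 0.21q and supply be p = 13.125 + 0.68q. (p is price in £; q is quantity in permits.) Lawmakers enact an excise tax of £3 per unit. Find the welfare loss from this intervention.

Competitive equilibrium: 46.9 − 0.21q = 13.125 + 0.68q → q* = 37.9494, p* = 38.9306.
With the tax, the buyer price exceeds the seller price by 3: (46.9 − 0.21q) − (13.125 + 0.68q) = 3 → q' = 34.5787.
Δq = 37.9494 − 34.5787 = 3.3707; the wedge equals the tax, 3.
Welfare loss = ½ × 3.3707 × 3 = £5.06.

£5.06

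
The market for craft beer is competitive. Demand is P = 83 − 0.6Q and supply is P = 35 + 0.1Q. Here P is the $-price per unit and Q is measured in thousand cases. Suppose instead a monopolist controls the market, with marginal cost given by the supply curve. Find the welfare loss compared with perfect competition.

$350.57 thousand

Competitive equilibrium: 83 − 0.6Q = 35 + 0.1Q → Q* = 68.5714, P* = 41.8571.
Marginal revenue: MR = 83 − 1.2Q. Set MR = MC: 83 − 1.2Q = 35 + 0.1Q → Q_m = 36.9231.
Price P_m = 83 − 0.6·36.9231 = 60.8461; MC(Q_m) = 35 + 0.1·36.9231 = 38.6923.
Competitive Q* = 68.5714, so ΔQ = 31.6483; wedge = 60.8461 − 38.6923 = 22.1538.
The triangle = ½ × 31.6483 × 22.1538 = $350.57 thousand.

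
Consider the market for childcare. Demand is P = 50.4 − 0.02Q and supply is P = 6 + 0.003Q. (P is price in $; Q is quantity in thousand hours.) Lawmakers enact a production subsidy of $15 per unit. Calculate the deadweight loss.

Competitive equilibrium: 50.4 − 0.02Q = 6 + 0.003Q → Q* = 1930.4348, P* = 11.7913.
The subsidy lowers effective supply by 15: P = 0.003Q − 9.
New quantity: 50.4 − 0.02Q = 0.003Q − 9 → Q' = 2582.6087.
Overproduction ΔQ = 2582.6087 − 1930.4348 = 652.1739; wedge = subsidy = 15.
Welfare loss = ½ × 652.1739 × 15 = $4891.30 thousand.

$4891.30 thousand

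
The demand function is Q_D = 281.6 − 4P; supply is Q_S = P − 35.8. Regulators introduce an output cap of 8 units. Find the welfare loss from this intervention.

In inverse form: demand P = 70.4 − 0.25Q, supply P = 35.8 + Q.
Competitive equilibrium: 70.4 − 0.25Q = 35.8 + Q → Q* = 27.68, P* = 63.48.
At Q = 8: demand price = 70.4 − 0.25·8 = 68.4; supply price = 35.8 + 1·8 = 43.8.
ΔQ = 27.68 − 8 = 19.68; wedge = 68.4 − 43.8 = 24.6.
Welfare loss = ½ × 19.68 × 24.6 = 242.064.

242.064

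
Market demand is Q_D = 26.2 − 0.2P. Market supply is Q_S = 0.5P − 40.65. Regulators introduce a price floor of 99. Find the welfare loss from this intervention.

1.715

In inverse form: demand P = 131 − 5Q, supply P = 81.3 + 2Q.
Competitive equilibrium: 131 − 5Q = 81.3 + 2Q → Q* = 7.1, P* = 95.5.
At the floor P = 99, quantity demanded = (131 − 99)/5 = 6.4.
Sellers' marginal cost at Q' = 6.4: 81.3 + 2·6.4 = 94.1.
ΔQ = 7.1 − 6.4 = 0.7; wedge = 99 − 94.1 = 4.9.
The triangle = ½ × 0.7 × 4.9 = 1.715.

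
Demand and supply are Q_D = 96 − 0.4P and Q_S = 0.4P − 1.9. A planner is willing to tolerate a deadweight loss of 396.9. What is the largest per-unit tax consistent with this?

In inverse form: demand P = 240 − 2.5Q, supply P = 4.75 + 2.5Q.
Competitive equilibrium: 240 − 2.5Q = 4.75 + 2.5Q → Q* = 47.05, P* = 122.375.
A tax t gives ΔQ = t/5 and wedge t, so DWL = t²/10.
t²/10 = 396.9 → t² = 3969 → t = 63.

63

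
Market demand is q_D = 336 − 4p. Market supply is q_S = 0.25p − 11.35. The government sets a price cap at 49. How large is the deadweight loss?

In inverse form: demand p = 84 − 0.25q, supply p = 45.4 + 4q.
Competitive equilibrium: 84 − 0.25q = 45.4 + 4q → q* = 9.0824, p* = 81.7294.
At the ceiling p = 49, quantity supplied = (49 − 45.4)/4 = 0.9.
Willingness to pay at q' = 0.9: 84 − 0.25·0.9 = 83.775.
Δq = 9.0824 − 0.9 = 8.1824; wedge = 83.775 − 49 = 34.775.
Deadweight loss = ½ × 8.1824 × 34.775 = 142.27.

142.27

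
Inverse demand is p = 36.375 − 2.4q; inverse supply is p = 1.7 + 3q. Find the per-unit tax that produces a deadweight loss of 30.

Competitive equilibrium: 36.375 − 2.4q = 1.7 + 3q → q* = 6.4213, p* = 20.9639.
A tax t gives Δq = t/5.4 and wedge t, so DWL = t²/10.8.
t²/10.8 = 30 → t² = 324 → t = 18.

18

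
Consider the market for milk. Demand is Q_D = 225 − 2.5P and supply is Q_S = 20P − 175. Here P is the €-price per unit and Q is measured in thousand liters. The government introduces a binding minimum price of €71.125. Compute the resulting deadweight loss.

€4002.08 thousand

In inverse form: demand P = 90 − 0.4Q, supply P = 8.75 + 0.05Q.
Competitive equilibrium: 90 − 0.4Q = 8.75 + 0.05Q → Q* = 180.5556, P* = 17.7778.
At the floor P = 71.125, quantity demanded = (90 − 71.125)/0.4 = 47.1875.
Sellers' marginal cost at Q' = 47.1875: 8.75 + 0.05·47.1875 = 11.1094.
ΔQ = 180.5556 − 47.1875 = 133.3681; wedge = 71.125 − 11.1094 = 60.0156.
The triangle = ½ × 133.3681 × 60.0156 = €4002.08 thousand.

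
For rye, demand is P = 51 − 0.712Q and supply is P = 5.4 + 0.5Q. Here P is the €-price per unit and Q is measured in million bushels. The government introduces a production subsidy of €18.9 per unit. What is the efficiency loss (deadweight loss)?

Competitive equilibrium: 51 − 0.712Q = 5.4 + 0.5Q → Q* = 37.6238, P* = 24.2119.
The subsidy lowers effective supply by 18.9: P = 0.5Q − 13.5.
New quantity: 51 − 0.712Q = 0.5Q − 13.5 → Q' = 53.2178.
Overproduction ΔQ = 53.2178 − 37.6238 = 15.594; wedge = subsidy = 18.9.
Deadweight loss = ½ × 15.594 × 18.9 = €147.36 million.

€147.36 million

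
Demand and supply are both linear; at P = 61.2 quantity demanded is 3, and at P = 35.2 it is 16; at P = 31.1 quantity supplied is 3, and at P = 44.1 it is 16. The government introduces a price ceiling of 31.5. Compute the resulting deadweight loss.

139.20

Demand slope = (35.2 − 61.2)/(16 − 3) = −2, so P = 67.2 − 2Q.
Supply slope = (44.1 − 31.1)/(16 − 3) = 1, so P = 28.1 + Q.
Competitive equilibrium: 67.2 − 2Q = 28.1 + Q → Q* = 13.0333, P* = 41.1333.
At the ceiling P = 31.5, quantity supplied = (31.5 − 28.1)/1 = 3.4.
Willingness to pay at Q' = 3.4: 67.2 − 2·3.4 = 60.4.
ΔQ = 13.0333 − 3.4 = 9.6333; wedge = 60.4 − 31.5 = 28.9.
Deadweight loss = ½ × 9.6333 × 28.9 = 139.20.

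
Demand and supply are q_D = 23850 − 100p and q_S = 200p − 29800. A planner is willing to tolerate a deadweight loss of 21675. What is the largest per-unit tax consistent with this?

In inverse form: demand p = 238.5 − 0.01q, supply p = 149 + 0.005q.
Competitive equilibrium: 238.5 − 0.01q = 149 + 0.005q → q* = 5966.6667, p* = 178.8333.
A tax t gives Δq = t/0.015 and wedge t, so DWL = t²/0.03.
t²/0.03 = 21675 → t² = 650.25 → t = 25.5.

25.5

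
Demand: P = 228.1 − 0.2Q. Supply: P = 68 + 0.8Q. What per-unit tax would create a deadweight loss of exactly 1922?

Competitive equilibrium: 228.1 − 0.2Q = 68 + 0.8Q → Q* = 160.1, P* = 196.08.
A tax t gives ΔQ = t/1 and wedge t, so DWL = t²/2.
t²/2 = 1922 → t² = 3844 → t = 62.

62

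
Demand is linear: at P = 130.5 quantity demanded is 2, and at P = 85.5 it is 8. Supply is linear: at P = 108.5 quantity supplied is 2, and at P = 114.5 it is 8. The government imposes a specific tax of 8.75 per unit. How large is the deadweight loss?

4.50

Demand slope = (85.5 − 130.5)/(8 − 2) = −7.5, so P = 145.5 − 7.5Q.
Supply slope = (114.5 − 108.5)/(8 − 2) = 1, so P = 106.5 + Q.
Competitive equilibrium: 145.5 − 7.5Q = 106.5 + Q → Q* = 4.5882, P* = 111.0882.
With the tax, the buyer price exceeds the seller price by 8.75: (145.5 − 7.5Q) − (106.5 + Q) = 8.75 → Q' = 3.5588.
ΔQ = 4.5882 − 3.5588 = 1.0294; the wedge equals the tax, 8.75.
The triangle = ½ × 1.0294 × 8.75 = 4.50.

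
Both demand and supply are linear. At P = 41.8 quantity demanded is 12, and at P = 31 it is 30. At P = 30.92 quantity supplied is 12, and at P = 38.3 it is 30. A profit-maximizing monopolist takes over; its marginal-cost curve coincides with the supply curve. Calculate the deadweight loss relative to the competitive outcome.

Demand slope = (31 − 41.8)/(30 − 12) = −0.6, so P = 49 − 0.6Q.
Supply slope = (38.3 − 30.92)/(30 − 12) = 0.41, so P = 26 + 0.41Q.
Competitive equilibrium: 49 − 0.6Q = 26 + 0.41Q → Q* = 22.7723, P* = 35.3366.
Marginal revenue: MR = 49 − 1.2Q. Set MR = MC: 49 − 1.2Q = 26 + 0.41Q → Q_m = 14.2857.
Price P_m = 49 − 0.6·14.2857 = 40.4286; MC(Q_m) = 26 + 0.41·14.2857 = 31.8571.
Competitive Q* = 22.7723, so ΔQ = 8.4866; wedge = 40.4286 − 31.8571 = 8.5715.
Deadweight loss = ½ × 8.4866 × 8.5715 = 36.37.

36.37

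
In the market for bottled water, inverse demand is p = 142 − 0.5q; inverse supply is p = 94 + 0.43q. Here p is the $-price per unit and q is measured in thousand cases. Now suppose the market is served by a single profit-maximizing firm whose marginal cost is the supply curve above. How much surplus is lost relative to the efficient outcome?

$151.44 thousand

Competitive equilibrium: 142 − 0.5q = 94 + 0.43q → q* = 51.6129, p* = 116.1935.
Marginal revenue: MR = 142 − q. Set MR = MC: 142 − q = 94 + 0.43q → q_m = 33.5664.
Price p_m = 142 − 0.5·33.5664 = 125.2168; MC(q_m) = 94 + 0.43·33.5664 = 108.4336.
Competitive q* = 51.6129, so Δq = 18.0465; wedge = 125.2168 − 108.4336 = 16.7832.
The triangle = ½ × 18.0465 × 16.7832 = $151.44 thousand.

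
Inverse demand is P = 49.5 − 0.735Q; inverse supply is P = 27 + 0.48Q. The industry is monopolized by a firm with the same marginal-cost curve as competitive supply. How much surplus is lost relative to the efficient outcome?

29.60

Competitive equilibrium: 49.5 − 0.735Q = 27 + 0.48Q → Q* = 18.5185, P* = 35.8889.
Marginal revenue: MR = 49.5 − 1.47Q. Set MR = MC: 49.5 − 1.47Q = 27 + 0.48Q → Q_m = 11.5385.
Price P_m = 49.5 − 0.735·11.5385 = 41.0192; MC(Q_m) = 27 + 0.48·11.5385 = 32.5385.
Competitive Q* = 18.5185, so ΔQ = 6.98; wedge = 41.0192 − 32.5385 = 8.4807.
DWL = ½ × 6.98 × 8.4807 = 29.60.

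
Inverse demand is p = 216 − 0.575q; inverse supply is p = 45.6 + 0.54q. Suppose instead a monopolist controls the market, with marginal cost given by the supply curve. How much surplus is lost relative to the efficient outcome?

1507.29

Competitive equilibrium: 216 − 0.575q = 45.6 + 0.54q → q* = 152.8251, p* = 128.1256.
Marginal revenue: MR = 216 − 1.15q. Set MR = MC: 216 − 1.15q = 45.6 + 0.54q → q_m = 100.8284.
Price p_m = 216 − 0.575·100.8284 = 158.0237; MC(q_m) = 45.6 + 0.54·100.8284 = 100.0473.
Competitive q* = 152.8251, so Δq = 51.9967; wedge = 158.0237 − 100.0473 = 57.9764.
Deadweight loss = ½ × 51.9967 × 57.9764 = 1507.29.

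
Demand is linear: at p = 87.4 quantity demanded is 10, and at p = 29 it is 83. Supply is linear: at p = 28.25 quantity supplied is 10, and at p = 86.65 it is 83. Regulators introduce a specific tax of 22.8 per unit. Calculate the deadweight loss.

Demand slope = (29 − 87.4)/(83 − 10) = −0.8, so p = 95.4 − 0.8q.
Supply slope = (86.65 − 28.25)/(83 − 10) = 0.8, so p = 20.25 + 0.8q.
Competitive equilibrium: 95.4 − 0.8q = 20.25 + 0.8q → q* = 46.9688, p* = 57.825.
With the tax, the buyer price exceeds the seller price by 22.8: (95.4 − 0.8q) − (20.25 + 0.8q) = 22.8 → q' = 32.7188.
Δq = 46.9688 − 32.7188 = 14.25; the wedge equals the tax, 22.8.
The triangle = ½ × 14.25 × 22.8 = 162.45.

162.45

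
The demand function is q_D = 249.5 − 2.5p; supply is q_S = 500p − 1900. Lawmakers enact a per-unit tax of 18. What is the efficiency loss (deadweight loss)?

In inverse form: demand p = 99.8 − 0.4q, supply p = 3.8 + 0.002q.
Competitive equilibrium: 99.8 − 0.4q = 3.8 + 0.002q → q* = 238.80597, p* = 4.27761.
With the tax, the buyer price exceeds the seller price by 18: (99.8 − 0.4q) − (3.8 + 0.002q) = 18 → q' = 194.02985.
Δq = 238.80597 − 194.02985 = 44.77612; the wedge equals the tax, 18.
Welfare loss = ½ × 44.77612 × 18 = 402.99.

402.99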